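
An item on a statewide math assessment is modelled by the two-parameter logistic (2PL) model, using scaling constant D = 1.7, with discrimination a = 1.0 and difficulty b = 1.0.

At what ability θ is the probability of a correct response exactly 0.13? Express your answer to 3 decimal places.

-0.118

P(θ) = 1 / (1 + exp(−D·a(θ − b)))
logit = ln(0.1300/0.8700) = -1.9010
θ = b + logit/(1.7·a) = 1.0 + (-1.9010)/1.7000 = -0.1182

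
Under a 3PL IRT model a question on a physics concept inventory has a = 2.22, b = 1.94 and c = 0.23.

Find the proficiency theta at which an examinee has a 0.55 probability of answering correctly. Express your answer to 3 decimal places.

P(theta) = c + (1 − c) · 1 / (1 + exp(−a(theta − b)))
Remove guessing floor: (0.55 − 0.23)/(1 − 0.23) = 0.4156
logit = ln(0.4156/0.5844) = -0.3409
theta = b + logit/(a) = 1.94 + (-0.3409)/2.2200 = 1.7864

1.786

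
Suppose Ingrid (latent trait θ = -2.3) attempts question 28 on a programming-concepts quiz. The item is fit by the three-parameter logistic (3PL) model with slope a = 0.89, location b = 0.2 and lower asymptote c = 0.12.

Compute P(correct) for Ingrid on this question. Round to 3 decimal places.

0.206

P(θ) = c + (1 − c) · 1 / (1 + exp(−a(θ − b)))
Exponent: 0.89 × (-2.3 − 0.2) = -2.2250
1/(1 + e^{2.2250}) = 0.0975
P = 0.12 + 0.88 × 0.0975 = 0.2058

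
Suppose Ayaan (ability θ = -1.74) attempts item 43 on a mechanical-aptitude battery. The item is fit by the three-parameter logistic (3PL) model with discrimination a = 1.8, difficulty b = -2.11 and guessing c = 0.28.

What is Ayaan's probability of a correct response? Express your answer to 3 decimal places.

0.756

P(θ) = c + (1 − c) · 1 / (1 + exp(−a(θ − b)))
Exponent: 1.8 × (-1.74 − (-2.11)) = 0.6660
1/(1 + e^{-0.6660}) = 0.6606
P = 0.28 + 0.72 × 0.6606 = 0.7556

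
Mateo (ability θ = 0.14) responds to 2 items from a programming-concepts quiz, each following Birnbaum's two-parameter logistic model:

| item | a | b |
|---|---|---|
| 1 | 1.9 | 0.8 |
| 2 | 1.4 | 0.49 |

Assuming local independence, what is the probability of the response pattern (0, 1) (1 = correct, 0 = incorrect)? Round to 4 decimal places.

0.2956

P(θ) = 1 / (1 + exp(−a(θ − b)))
P_1 = 1/(1+e^{1.2540}) = 0.2220
P_2 = 1/(1+e^{0.4900}) = 0.3799
L = (1−P_1) × P_2 = 0.7780 × 0.3799 = 0.29555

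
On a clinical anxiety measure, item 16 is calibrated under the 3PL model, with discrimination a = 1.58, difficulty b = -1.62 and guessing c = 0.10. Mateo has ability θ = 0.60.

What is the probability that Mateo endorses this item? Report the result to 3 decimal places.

P(θ) = c + (1 − c) · 1 / (1 + exp(−a(θ − b)))
Exponent: 1.58 × (0.60 − (-1.62)) = 3.5076
1/(1 + e^{-3.5076}) = 0.9709
P = 0.10 + 0.90 × 0.9709 = 0.9738

0.974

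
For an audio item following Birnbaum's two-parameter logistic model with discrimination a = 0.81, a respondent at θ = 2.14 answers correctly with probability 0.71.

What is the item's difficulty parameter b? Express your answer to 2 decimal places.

1.03

P(θ) = 1 / (1 + exp(−a(θ − b)))
logit(0.71) = ln(0.71/0.29) = 0.8954
b = θ − logit/(a) = 2.14 − 0.8954/0.8100 = 1.0346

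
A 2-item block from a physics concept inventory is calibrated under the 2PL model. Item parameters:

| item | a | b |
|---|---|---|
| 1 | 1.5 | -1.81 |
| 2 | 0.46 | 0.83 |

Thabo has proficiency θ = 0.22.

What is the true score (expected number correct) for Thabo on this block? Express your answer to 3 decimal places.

1.385

P(θ) = 1 / (1 + exp(−a(θ − b)))
P_1 = 1/(1+e^{-3.0450}) = 0.9546
P_2 = 1/(1+e^{0.2806}) = 0.4303
E[score] = 0.9546 + 0.4303 = 1.3849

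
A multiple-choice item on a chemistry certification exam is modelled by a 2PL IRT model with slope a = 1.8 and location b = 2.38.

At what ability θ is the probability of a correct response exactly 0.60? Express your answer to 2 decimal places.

2.61

P(θ) = 1 / (1 + exp(−a(θ − b)))
logit = ln(0.6000/0.4000) = 0.4055
θ = b + logit/(a) = 2.38 + 0.4055/1.8000 = 2.6053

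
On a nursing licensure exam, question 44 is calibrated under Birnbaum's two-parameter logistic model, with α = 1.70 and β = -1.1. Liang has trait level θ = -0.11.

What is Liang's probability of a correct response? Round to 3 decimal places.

P(θ) = 1 / (1 + exp(−α(θ − β)))
Exponent: 1.70 × (-0.11 − (-1.1)) = 1.6830
1/(1 + e^{-1.6830}) = 0.8433

0.843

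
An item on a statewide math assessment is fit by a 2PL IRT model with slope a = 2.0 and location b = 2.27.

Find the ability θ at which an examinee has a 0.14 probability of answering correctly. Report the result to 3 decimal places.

P(θ) = 1 / (1 + exp(−a(θ − b)))
logit = ln(0.1400/0.8600) = -1.8153
θ = b + logit/(a) = 2.27 + (-1.8153)/2.0000 = 1.3624

1.362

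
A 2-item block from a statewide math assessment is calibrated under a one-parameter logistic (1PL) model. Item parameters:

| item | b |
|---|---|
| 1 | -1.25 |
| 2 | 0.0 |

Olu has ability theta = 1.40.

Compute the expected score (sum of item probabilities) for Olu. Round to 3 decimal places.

P(theta) = 1 / (1 + exp(−(theta − b)))
P_1 = 1/(1+e^{-2.6500}) = 0.9340
P_2 = 1/(1+e^{-1.4000}) = 0.8022
E[score] = 0.9340 + 0.8022 = 1.7362

1.736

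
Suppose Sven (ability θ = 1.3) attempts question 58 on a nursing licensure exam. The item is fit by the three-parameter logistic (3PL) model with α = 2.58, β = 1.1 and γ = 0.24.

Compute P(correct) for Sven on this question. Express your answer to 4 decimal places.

0.7159

P(θ) = γ + (1 − γ) · 1 / (1 + exp(−α(θ − β)))
Exponent: 2.58 × (1.3 − 1.1) = 0.5160
1/(1 + e^{-0.5160}) = 0.6262
P = 0.24 + 0.76 × 0.6262 = 0.7159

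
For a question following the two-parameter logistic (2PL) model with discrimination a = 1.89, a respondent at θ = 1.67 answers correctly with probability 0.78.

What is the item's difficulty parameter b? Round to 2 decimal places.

P(θ) = 1 / (1 + exp(−a(θ − b)))
logit(0.78) = ln(0.78/0.22) = 1.2657
b = θ − logit/(a) = 1.67 − 1.2657/1.8900 = 1.0003

1.00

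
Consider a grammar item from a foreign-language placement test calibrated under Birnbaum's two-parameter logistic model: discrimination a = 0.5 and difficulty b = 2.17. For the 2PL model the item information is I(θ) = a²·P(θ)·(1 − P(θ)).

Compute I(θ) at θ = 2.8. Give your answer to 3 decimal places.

0.061

P = 1/(1+e^{-0.3150}) = 0.5781
P(1−P) = 0.5781 × 0.4219 = 0.2439
I = a² × P(1−P) = 0.5² × 0.2439 = 0.06097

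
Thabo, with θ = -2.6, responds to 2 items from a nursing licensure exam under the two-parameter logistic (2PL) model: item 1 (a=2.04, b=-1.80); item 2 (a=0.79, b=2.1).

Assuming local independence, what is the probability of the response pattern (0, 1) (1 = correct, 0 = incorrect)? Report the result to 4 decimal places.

P(θ) = 1 / (1 + exp(−a(θ − b)))
P_1 = 1/(1+e^{1.6320}) = 0.1636
P_2 = 1/(1+e^{3.7130}) = 0.0238
L = (1−P_1) × P_2 = 0.8364 × 0.0238 = 0.01993

0.0199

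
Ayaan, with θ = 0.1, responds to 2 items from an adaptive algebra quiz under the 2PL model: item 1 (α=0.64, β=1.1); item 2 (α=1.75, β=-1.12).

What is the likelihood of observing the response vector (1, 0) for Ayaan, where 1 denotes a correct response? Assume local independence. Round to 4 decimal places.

0.0365

P(θ) = 1 / (1 + exp(−α(θ − β)))
P_1 = 1/(1+e^{0.6400}) = 0.3452
P_2 = 1/(1+e^{-2.1350}) = 0.8943
L = P_1 × (1−P_2) = 0.3452 × 0.1057 = 0.03651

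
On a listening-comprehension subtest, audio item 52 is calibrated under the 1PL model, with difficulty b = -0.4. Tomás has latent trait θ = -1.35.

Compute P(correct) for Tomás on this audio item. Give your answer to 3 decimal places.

P(θ) = 1 / (1 + exp(−(θ − b)))
Exponent: (-1.35 − (-0.4)) = -0.9500
1/(1 + e^{0.9500}) = 0.2789
P = 0.2789

0.279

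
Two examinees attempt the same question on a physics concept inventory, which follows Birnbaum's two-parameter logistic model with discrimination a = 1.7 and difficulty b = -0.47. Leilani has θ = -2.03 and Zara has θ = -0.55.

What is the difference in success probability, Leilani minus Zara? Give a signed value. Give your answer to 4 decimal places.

-0.4002

P(θ) = 1 / (1 + exp(−a(θ − b)))
P(Leilani) = 0.0659  [exponent -2.6520]
P(Zara) = 0.4661  [exponent -0.1360]
Difference = 0.0659 − 0.4661 = -0.4002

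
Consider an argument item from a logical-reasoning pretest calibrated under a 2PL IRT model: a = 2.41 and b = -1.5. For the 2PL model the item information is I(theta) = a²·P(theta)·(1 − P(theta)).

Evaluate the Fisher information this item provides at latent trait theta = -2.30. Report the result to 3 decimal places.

P = 1/(1+e^{1.9280}) = 0.1270
P(1−P) = 0.1270 × 0.8730 = 0.1109
I = a² × P(1−P) = 2.41² × 0.1109 = 0.64383

0.644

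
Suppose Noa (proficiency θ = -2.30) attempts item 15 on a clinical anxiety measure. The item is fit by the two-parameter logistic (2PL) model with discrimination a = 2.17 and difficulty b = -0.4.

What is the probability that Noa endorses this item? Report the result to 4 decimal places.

P(θ) = 1 / (1 + exp(−a(θ − b)))
Exponent: 2.17 × (-2.30 − (-0.4)) = -4.1230
1/(1 + e^{4.1230}) = 0.0159

0.0159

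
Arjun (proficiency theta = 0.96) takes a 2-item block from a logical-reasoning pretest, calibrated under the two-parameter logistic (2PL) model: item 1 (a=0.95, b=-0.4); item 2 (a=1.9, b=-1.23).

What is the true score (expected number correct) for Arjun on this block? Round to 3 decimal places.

P(theta) = 1 / (1 + exp(−a(theta − b)))
P_1 = 1/(1+e^{-1.2920}) = 0.7845
P_2 = 1/(1+e^{-4.1610}) = 0.9846
E[score] = 0.7845 + 0.9846 = 1.7691

1.769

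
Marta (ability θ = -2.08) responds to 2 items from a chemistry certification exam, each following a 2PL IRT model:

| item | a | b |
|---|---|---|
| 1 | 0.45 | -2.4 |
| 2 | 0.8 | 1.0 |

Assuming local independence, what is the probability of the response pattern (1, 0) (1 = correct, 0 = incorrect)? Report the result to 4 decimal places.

P(θ) = 1 / (1 + exp(−a(θ − b)))
P_1 = 1/(1+e^{-0.1440}) = 0.5359
P_2 = 1/(1+e^{2.4640}) = 0.0784
L = P_1 × (1−P_2) = 0.5359 × 0.9216 = 0.49391

0.4939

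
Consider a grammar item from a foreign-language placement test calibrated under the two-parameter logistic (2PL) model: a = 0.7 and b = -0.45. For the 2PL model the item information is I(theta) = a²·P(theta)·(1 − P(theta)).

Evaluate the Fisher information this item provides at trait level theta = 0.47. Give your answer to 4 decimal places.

P = 1/(1+e^{-0.6440}) = 0.6557
P(1−P) = 0.6557 × 0.3443 = 0.2258
I = a² × P(1−P) = 0.7² × 0.2258 = 0.11063

0.1106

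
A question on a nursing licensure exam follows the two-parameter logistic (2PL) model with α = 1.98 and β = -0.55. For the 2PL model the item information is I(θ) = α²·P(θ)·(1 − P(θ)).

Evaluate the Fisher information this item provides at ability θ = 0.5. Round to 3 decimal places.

P = 1/(1+e^{-2.0790}) = 0.8888
P(1−P) = 0.8888 × 0.1112 = 0.0988
I = α² × P(1−P) = 1.98² × 0.0988 = 0.38733

0.387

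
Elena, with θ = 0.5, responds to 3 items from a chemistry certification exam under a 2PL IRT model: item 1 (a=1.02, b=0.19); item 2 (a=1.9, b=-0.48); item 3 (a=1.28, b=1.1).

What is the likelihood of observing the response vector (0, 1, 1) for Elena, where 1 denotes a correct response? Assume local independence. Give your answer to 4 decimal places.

P(θ) = 1 / (1 + exp(−a(θ − b)))
P_1 = 1/(1+e^{-0.3162}) = 0.5784
P_2 = 1/(1+e^{-1.8620}) = 0.8655
P_3 = 1/(1+e^{0.7680}) = 0.3169
L = (1−P_1) × P_2 × P_3 = 0.4216 × 0.8655 × 0.3169 = 0.11564

0.1156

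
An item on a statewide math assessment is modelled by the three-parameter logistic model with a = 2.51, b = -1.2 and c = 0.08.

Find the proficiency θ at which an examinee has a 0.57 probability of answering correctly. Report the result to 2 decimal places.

-1.15

P(θ) = c + (1 − c) · 1 / (1 + exp(−a(θ − b)))
Remove guessing floor: (0.57 − 0.08)/(1 − 0.08) = 0.5326
logit = ln(0.5326/0.4674) = 0.1306
θ = b + logit/(a) = -1.2 + 0.1306/2.5100 = -1.1480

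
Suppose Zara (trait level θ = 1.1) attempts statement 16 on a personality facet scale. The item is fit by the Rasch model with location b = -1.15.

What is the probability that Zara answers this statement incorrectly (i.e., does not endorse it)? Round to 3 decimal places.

P(θ) = 1 / (1 + exp(−(θ − b)))
Exponent: (1.1 − (-1.15)) = 2.2500
1/(1 + e^{-2.2500}) = 0.9047
P = 0.9047
P(incorrect) = 1 − 0.9047 = 0.0953

0.095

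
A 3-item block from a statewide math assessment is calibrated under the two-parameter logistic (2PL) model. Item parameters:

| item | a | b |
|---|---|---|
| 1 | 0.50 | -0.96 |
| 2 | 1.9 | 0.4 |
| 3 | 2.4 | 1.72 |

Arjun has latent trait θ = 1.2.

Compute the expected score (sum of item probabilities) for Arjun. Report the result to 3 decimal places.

P(θ) = 1 / (1 + exp(−a(θ − b)))
P_1 = 1/(1+e^{-1.0800}) = 0.7465
P_2 = 1/(1+e^{-1.5200}) = 0.8205
P_3 = 1/(1+e^{1.2480}) = 0.2230
E[score] = 0.7465 + 0.8205 + 0.2230 = 1.7901

1.790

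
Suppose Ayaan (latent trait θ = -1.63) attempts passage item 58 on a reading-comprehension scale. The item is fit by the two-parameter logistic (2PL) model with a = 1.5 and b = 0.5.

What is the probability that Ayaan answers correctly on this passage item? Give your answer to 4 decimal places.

P(θ) = 1 / (1 + exp(−a(θ − b)))
Exponent: 1.5 × (-1.63 − 0.5) = -3.1950
1/(1 + e^{3.1950}) = 0.0394

0.0394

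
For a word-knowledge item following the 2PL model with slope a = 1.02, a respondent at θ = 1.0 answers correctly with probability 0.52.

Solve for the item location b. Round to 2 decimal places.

P(θ) = 1 / (1 + exp(−a(θ − b)))
logit(0.52) = ln(0.52/0.48) = 0.0800
b = θ − logit/(a) = 1.0 − 0.0800/1.0200 = 0.9215

0.92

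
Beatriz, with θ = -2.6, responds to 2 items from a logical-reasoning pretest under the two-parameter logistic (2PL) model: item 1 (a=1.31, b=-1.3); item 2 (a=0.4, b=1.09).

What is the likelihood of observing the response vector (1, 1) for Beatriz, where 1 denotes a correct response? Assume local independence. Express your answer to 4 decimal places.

0.0287

P(θ) = 1 / (1 + exp(−a(θ − b)))
P_1 = 1/(1+e^{1.7030}) = 0.1541
P_2 = 1/(1+e^{1.4760}) = 0.1860
L = P_1 × P_2 = 0.1541 × 0.1860 = 0.02866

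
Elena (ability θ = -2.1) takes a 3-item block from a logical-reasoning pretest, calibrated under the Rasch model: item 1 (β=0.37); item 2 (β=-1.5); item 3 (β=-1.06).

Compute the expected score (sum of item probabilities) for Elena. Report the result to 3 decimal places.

P(θ) = 1 / (1 + exp(−(θ − β)))
P_1 = 1/(1+e^{2.4700}) = 0.0780
P_2 = 1/(1+e^{0.6000}) = 0.3543
P_3 = 1/(1+e^{1.0400}) = 0.2611
E[score] = 0.0780 + 0.3543 + 0.2611 = 0.6935

0.693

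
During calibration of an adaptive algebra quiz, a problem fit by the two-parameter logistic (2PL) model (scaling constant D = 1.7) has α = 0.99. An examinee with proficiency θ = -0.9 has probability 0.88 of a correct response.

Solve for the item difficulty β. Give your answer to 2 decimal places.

P(θ) = 1 / (1 + exp(−D·α(θ − β)))
logit(0.88) = ln(0.88/0.12) = 1.9924
β = θ − logit/(1.7·α) = -0.9 − 1.9924/1.6830 = -2.0839

-2.08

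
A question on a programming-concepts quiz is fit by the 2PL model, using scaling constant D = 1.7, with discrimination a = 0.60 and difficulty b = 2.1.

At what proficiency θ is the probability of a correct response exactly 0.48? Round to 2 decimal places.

2.02

P(θ) = 1 / (1 + exp(−D·a(θ − b)))
logit = ln(0.4800/0.5200) = -0.0800
θ = b + logit/(1.7·a) = 2.1 + (-0.0800)/1.0200 = 2.0215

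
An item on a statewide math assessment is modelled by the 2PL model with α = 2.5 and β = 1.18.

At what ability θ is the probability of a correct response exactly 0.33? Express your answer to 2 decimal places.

0.90

P(θ) = 1 / (1 + exp(−α(θ − β)))
logit = ln(0.3300/0.6700) = -0.7082
θ = β + logit/(α) = 1.18 + (-0.7082)/2.5000 = 0.8967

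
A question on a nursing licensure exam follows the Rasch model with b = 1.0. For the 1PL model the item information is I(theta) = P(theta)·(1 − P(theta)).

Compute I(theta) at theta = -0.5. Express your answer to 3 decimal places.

P = 1/(1+e^{1.5000}) = 0.1824
P(1−P) = 0.1824 × 0.8176 = 0.1491
I = P(1−P) = 0.14915

0.149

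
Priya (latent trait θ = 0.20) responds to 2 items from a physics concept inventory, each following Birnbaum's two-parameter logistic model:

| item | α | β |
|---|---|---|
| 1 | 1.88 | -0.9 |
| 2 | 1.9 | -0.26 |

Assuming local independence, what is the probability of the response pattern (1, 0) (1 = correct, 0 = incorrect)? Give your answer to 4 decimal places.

P(θ) = 1 / (1 + exp(−α(θ − β)))
P_1 = 1/(1+e^{-2.0680}) = 0.8878
P_2 = 1/(1+e^{-0.8740}) = 0.7056
L = P_1 × (1−P_2) = 0.8878 × 0.2944 = 0.26137

0.2614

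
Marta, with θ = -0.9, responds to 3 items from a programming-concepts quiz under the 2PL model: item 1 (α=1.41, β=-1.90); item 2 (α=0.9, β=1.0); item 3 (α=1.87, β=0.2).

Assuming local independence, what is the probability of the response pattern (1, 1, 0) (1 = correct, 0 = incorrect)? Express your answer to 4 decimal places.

P(θ) = 1 / (1 + exp(−α(θ − β)))
P_1 = 1/(1+e^{-1.4100}) = 0.8038
P_2 = 1/(1+e^{1.7100}) = 0.1532
P_3 = 1/(1+e^{2.0570}) = 0.1133
L = P_1 × P_2 × (1−P_3) = 0.8038 × 0.1532 × 0.8867 = 0.10915

0.1092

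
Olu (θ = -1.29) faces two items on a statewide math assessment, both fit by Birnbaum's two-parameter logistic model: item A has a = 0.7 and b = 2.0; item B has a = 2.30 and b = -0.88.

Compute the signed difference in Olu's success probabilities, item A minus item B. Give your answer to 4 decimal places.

-0.1894

P(θ) = 1 / (1 + exp(−a(θ − b)))
P_A = 0.0909
P_B = 0.2803
P_A − P_B = -0.1894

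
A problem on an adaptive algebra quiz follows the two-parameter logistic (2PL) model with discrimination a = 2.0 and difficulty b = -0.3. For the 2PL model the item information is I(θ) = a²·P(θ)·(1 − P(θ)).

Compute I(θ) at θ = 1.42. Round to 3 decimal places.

0.120

P = 1/(1+e^{-3.4400}) = 0.9689
P(1−P) = 0.9689 × 0.0311 = 0.0301
I = a² × P(1−P) = 2.0² × 0.0301 = 0.12041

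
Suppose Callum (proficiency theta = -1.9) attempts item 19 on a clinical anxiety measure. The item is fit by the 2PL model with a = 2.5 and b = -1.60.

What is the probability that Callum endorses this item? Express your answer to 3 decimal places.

0.321

P(theta) = 1 / (1 + exp(−a(theta − b)))
Exponent: 2.5 × (-1.9 − (-1.60)) = -0.7500
1/(1 + e^{0.7500}) = 0.3208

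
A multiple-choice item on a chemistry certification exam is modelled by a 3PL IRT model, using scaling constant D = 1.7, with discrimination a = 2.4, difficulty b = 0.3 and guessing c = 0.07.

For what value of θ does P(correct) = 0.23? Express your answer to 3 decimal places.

-0.085

P(θ) = c + (1 − c) · 1 / (1 + exp(−D·a(θ − b)))
Remove guessing floor: (0.23 − 0.07)/(1 − 0.07) = 0.1720
logit = ln(0.1720/0.8280) = -1.5712
θ = b + logit/(1.7·a) = 0.3 + (-1.5712)/4.0800 = -0.0851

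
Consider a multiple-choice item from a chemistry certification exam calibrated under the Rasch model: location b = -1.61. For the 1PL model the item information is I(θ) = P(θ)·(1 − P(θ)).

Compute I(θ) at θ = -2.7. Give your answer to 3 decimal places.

0.188

P = 1/(1+e^{1.0900}) = 0.2516
P(1−P) = 0.2516 × 0.7484 = 0.1883
I = P(1−P) = 0.18831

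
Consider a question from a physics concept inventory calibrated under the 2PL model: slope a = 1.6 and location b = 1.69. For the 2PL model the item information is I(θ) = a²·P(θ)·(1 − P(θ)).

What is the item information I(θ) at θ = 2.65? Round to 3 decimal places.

P = 1/(1+e^{-1.5360}) = 0.8229
P(1−P) = 0.8229 × 0.1771 = 0.1457
I = a² × P(1−P) = 1.6² × 0.1457 = 0.37311

0.373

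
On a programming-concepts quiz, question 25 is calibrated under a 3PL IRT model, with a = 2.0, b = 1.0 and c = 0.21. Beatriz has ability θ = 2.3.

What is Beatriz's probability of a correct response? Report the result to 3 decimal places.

P(θ) = c + (1 − c) · 1 / (1 + exp(−a(θ − b)))
Exponent: 2.0 × (2.3 − 1.0) = 2.6000
1/(1 + e^{-2.6000}) = 0.9309
P = 0.21 + 0.79 × 0.9309 = 0.9454

0.945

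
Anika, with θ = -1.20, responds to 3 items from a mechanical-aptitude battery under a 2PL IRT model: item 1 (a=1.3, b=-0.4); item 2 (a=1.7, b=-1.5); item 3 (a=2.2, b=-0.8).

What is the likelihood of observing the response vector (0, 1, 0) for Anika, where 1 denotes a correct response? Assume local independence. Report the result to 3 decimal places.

P(θ) = 1 / (1 + exp(−a(θ − b)))
P_1 = 1/(1+e^{1.0400}) = 0.2611
P_2 = 1/(1+e^{-0.5100}) = 0.6248
P_3 = 1/(1+e^{0.8800}) = 0.2932
L = (1−P_1) × P_2 × (1−P_3) = 0.7389 × 0.6248 × 0.7068 = 0.32630

0.326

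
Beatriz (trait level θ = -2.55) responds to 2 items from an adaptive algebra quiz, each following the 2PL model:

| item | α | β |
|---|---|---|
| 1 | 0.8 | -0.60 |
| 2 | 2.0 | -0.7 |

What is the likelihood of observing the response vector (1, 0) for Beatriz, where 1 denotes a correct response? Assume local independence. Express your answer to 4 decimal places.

0.1695

P(θ) = 1 / (1 + exp(−α(θ − β)))
P_1 = 1/(1+e^{1.5600}) = 0.1736
P_2 = 1/(1+e^{3.7000}) = 0.0241
L = P_1 × (1−P_2) = 0.1736 × 0.9759 = 0.16946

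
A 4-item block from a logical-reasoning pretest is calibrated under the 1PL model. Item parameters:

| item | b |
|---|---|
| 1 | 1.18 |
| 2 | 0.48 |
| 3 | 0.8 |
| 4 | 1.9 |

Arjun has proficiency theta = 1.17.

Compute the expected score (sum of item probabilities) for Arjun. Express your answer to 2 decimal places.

2.08

P(theta) = 1 / (1 + exp(−(theta − b)))
P_1 = 1/(1+e^{0.0100}) = 0.4975
P_2 = 1/(1+e^{-0.6900}) = 0.6660
P_3 = 1/(1+e^{-0.3700}) = 0.5915
P_4 = 1/(1+e^{0.7300}) = 0.3252
E[score] = 0.4975 + 0.6660 + 0.5915 + 0.3252 = 2.0801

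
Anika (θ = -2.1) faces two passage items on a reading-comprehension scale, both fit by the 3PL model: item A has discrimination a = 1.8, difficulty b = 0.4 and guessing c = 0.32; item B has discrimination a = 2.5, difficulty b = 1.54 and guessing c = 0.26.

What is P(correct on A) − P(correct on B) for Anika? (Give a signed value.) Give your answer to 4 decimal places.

0.0674

P(θ) = c + (1 − c) · 1 / (1 + exp(−a(θ − b)))
P_A = 0.3275
P_B = 0.2601
P_A − P_B = 0.0674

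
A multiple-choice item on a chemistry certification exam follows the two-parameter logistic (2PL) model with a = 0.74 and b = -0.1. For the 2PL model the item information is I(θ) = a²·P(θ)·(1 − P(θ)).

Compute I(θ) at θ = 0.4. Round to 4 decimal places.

0.1323

P = 1/(1+e^{-0.3700}) = 0.5915
P(1−P) = 0.5915 × 0.4085 = 0.2416
I = a² × P(1−P) = 0.74² × 0.2416 = 0.13232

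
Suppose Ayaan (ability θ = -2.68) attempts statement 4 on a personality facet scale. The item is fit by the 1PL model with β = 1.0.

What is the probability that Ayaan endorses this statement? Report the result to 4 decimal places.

0.0246

P(θ) = 1 / (1 + exp(−(θ − β)))
Exponent: (-2.68 − 1.0) = -3.6800
1/(1 + e^{3.6800}) = 0.0246
P = 0.0246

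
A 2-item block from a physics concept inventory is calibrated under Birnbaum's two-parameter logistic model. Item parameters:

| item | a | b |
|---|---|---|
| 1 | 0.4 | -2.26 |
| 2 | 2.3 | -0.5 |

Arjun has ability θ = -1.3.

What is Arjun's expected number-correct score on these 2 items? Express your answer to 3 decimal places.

P(θ) = 1 / (1 + exp(−a(θ − b)))
P_1 = 1/(1+e^{-0.3840}) = 0.5948
P_2 = 1/(1+e^{1.8400}) = 0.1371
E[score] = 0.5948 + 0.1371 = 0.7319

0.732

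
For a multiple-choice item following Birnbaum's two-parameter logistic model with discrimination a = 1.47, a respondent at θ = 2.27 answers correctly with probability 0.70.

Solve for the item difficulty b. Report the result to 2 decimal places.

1.69

P(θ) = 1 / (1 + exp(−a(θ − b)))
logit(0.70) = ln(0.70/0.30) = 0.8473
b = θ − logit/(a) = 2.27 − 0.8473/1.4700 = 1.6936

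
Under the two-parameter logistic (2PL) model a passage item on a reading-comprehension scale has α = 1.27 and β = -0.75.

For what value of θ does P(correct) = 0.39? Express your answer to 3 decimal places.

-1.102

P(θ) = 1 / (1 + exp(−α(θ − β)))
logit = ln(0.3900/0.6100) = -0.4473
θ = β + logit/(α) = -0.75 + (-0.4473)/1.2700 = -1.1022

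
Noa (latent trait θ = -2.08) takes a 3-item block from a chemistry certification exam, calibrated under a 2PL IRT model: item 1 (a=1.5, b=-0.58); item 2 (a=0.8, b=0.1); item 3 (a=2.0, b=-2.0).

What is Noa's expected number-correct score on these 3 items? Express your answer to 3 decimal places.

P(θ) = 1 / (1 + exp(−a(θ − b)))
P_1 = 1/(1+e^{2.2500}) = 0.0953
P_2 = 1/(1+e^{1.7440}) = 0.1488
P_3 = 1/(1+e^{0.1600}) = 0.4601
E[score] = 0.0953 + 0.1488 + 0.4601 = 0.7042

0.704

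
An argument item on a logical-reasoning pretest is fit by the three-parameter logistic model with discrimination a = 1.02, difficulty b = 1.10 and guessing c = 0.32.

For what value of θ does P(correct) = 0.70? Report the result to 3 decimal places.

P(θ) = c + (1 − c) · 1 / (1 + exp(−a(θ − b)))
Remove guessing floor: (0.70 − 0.32)/(1 − 0.32) = 0.5588
logit = ln(0.5588/0.4412) = 0.2364
θ = b + logit/(a) = 1.10 + 0.2364/1.0200 = 1.3318

1.332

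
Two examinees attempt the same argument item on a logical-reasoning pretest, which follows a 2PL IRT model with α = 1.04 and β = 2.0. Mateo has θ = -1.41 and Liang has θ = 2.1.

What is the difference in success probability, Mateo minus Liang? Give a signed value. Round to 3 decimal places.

P(θ) = 1 / (1 + exp(−α(θ − β)))
P(Mateo) = 0.0280  [exponent -3.5464]
P(Liang) = 0.5260  [exponent 0.1040]
Difference = 0.0280 − 0.5260 = -0.4980

-0.498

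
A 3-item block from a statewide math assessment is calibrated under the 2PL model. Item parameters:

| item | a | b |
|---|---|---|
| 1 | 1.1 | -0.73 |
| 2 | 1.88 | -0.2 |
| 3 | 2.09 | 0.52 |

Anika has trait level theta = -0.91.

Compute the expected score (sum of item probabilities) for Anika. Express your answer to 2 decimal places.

P(theta) = 1 / (1 + exp(−a(theta − b)))
P_1 = 1/(1+e^{0.1980}) = 0.4507
P_2 = 1/(1+e^{1.3348}) = 0.2084
P_3 = 1/(1+e^{2.9887}) = 0.0479
E[score] = 0.4507 + 0.2084 + 0.0479 = 0.7070

0.71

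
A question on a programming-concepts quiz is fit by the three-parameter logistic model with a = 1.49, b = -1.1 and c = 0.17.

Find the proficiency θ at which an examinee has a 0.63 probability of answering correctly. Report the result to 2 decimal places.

P(θ) = c + (1 − c) · 1 / (1 + exp(−a(θ − b)))
Remove guessing floor: (0.63 − 0.17)/(1 − 0.17) = 0.5542
logit = ln(0.5542/0.4458) = 0.2177
θ = b + logit/(a) = -1.1 + 0.2177/1.4900 = -0.9539

-0.95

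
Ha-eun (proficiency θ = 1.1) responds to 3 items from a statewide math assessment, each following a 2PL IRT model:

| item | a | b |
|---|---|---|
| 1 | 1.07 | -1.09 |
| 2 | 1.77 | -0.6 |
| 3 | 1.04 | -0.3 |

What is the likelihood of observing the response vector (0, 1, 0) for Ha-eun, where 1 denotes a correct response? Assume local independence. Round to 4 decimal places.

0.0158

P(θ) = 1 / (1 + exp(−a(θ − b)))
P_1 = 1/(1+e^{-2.3433}) = 0.9124
P_2 = 1/(1+e^{-3.0090}) = 0.9530
P_3 = 1/(1+e^{-1.4560}) = 0.8109
L = (1−P_1) × P_2 × (1−P_3) = 0.0876 × 0.9530 × 0.1891 = 0.01578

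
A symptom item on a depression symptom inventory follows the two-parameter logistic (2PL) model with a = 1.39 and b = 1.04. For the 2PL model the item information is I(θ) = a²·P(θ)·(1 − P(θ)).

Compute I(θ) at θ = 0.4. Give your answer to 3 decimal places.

0.399

P = 1/(1+e^{0.8896}) = 0.2912
P(1−P) = 0.2912 × 0.7088 = 0.2064
I = a² × P(1−P) = 1.39² × 0.2064 = 0.39878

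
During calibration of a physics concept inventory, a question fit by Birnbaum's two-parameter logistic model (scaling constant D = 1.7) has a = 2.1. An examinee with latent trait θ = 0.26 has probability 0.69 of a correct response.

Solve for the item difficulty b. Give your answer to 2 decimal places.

P(θ) = 1 / (1 + exp(−D·a(θ − b)))
logit(0.69) = ln(0.69/0.31) = 0.8001
b = θ − logit/(1.7·a) = 0.26 − 0.8001/3.5700 = 0.0359

0.04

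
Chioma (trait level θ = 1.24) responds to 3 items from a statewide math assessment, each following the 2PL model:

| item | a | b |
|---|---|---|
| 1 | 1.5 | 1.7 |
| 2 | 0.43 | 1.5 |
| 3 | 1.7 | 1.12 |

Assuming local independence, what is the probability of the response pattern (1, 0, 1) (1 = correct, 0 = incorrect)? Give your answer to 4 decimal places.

P(θ) = 1 / (1 + exp(−a(θ − b)))
P_1 = 1/(1+e^{0.6900}) = 0.3340
P_2 = 1/(1+e^{0.1118}) = 0.4721
P_3 = 1/(1+e^{-0.2040}) = 0.5508
L = P_1 × (1−P_2) × P_3 = 0.3340 × 0.5279 × 0.5508 = 0.09713

0.0971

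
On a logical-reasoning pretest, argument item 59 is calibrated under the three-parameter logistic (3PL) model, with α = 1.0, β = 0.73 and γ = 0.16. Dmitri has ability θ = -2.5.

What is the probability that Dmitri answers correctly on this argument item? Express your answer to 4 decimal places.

P(θ) = γ + (1 − γ) · 1 / (1 + exp(−α(θ − β)))
Exponent: 1.0 × (-2.5 − 0.73) = -3.2300
1/(1 + e^{3.2300}) = 0.0381
P = 0.16 + 0.84 × 0.0381 = 0.1920

0.1920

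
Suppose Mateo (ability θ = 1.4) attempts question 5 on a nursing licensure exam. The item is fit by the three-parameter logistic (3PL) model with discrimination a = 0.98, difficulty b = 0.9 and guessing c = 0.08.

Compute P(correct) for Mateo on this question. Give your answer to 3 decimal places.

0.650

P(θ) = c + (1 − c) · 1 / (1 + exp(−a(θ − b)))
Exponent: 0.98 × (1.4 − 0.9) = 0.4900
1/(1 + e^{-0.4900}) = 0.6201
P = 0.08 + 0.92 × 0.6201 = 0.6505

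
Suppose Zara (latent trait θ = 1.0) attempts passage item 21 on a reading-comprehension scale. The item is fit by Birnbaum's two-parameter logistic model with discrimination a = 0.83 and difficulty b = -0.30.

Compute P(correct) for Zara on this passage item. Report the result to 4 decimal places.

0.7463

P(θ) = 1 / (1 + exp(−a(θ − b)))
Exponent: 0.83 × (1.0 − (-0.30)) = 1.0790
1/(1 + e^{-1.0790}) = 0.7463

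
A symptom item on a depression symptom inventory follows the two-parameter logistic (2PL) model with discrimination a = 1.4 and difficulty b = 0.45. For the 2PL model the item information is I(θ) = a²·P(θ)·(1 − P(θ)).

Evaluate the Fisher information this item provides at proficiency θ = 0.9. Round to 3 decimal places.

P = 1/(1+e^{-0.6300}) = 0.6525
P(1−P) = 0.6525 × 0.3475 = 0.2267
I = a² × P(1−P) = 1.4² × 0.2267 = 0.44442

0.444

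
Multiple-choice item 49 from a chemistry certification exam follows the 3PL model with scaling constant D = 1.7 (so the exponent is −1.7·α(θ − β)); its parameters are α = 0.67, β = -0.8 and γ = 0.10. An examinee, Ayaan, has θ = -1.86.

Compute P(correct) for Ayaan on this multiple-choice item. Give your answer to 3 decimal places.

P(θ) = γ + (1 − γ) · 1 / (1 + exp(−D·α(θ − β)))
Exponent: 1.7 × 0.67 × (-1.86 − (-0.8)) = -1.2073
1/(1 + e^{1.2073}) = 0.2302
P = 0.10 + 0.90 × 0.2302 = 0.3072

0.307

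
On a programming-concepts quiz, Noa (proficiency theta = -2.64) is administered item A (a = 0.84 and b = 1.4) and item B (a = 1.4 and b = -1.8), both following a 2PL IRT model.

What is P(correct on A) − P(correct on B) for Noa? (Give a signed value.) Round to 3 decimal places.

P(theta) = 1 / (1 + exp(−a(theta − b)))
P_A = 0.0325
P_B = 0.2358
P_A − P_B = -0.2033

-0.203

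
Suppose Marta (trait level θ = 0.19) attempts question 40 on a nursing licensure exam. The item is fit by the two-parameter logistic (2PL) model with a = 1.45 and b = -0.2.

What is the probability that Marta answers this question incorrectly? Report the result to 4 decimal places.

0.3623

P(θ) = 1 / (1 + exp(−a(θ − b)))
Exponent: 1.45 × (0.19 − (-0.2)) = 0.5655
1/(1 + e^{-0.5655}) = 0.6377
P(incorrect) = 1 − 0.6377 = 0.3623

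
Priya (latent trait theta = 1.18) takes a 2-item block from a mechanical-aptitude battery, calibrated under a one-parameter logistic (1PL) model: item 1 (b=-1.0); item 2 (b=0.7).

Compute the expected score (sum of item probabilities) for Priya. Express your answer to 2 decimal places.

1.52

P(theta) = 1 / (1 + exp(−(theta − b)))
P_1 = 1/(1+e^{-2.1800}) = 0.8984
P_2 = 1/(1+e^{-0.4800}) = 0.6177
E[score] = 0.8984 + 0.6177 = 1.5162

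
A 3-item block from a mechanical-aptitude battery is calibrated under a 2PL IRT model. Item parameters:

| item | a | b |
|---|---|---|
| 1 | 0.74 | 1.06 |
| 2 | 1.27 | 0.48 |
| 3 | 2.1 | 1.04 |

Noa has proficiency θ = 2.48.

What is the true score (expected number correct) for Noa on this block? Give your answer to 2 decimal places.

2.62

P(θ) = 1 / (1 + exp(−a(θ − b)))
P_1 = 1/(1+e^{-1.0508}) = 0.7409
P_2 = 1/(1+e^{-2.5400}) = 0.9269
P_3 = 1/(1+e^{-3.0240}) = 0.9536
E[score] = 0.7409 + 0.9269 + 0.9536 = 2.6215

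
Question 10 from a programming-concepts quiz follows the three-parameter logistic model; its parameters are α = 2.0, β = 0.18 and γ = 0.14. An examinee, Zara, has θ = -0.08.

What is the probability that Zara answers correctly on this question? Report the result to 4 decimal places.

P(θ) = γ + (1 − γ) · 1 / (1 + exp(−α(θ − β)))
Exponent: 2.0 × (-0.08 − 0.18) = -0.5200
1/(1 + e^{0.5200}) = 0.3729
P = 0.14 + 0.86 × 0.3729 = 0.4607

0.4607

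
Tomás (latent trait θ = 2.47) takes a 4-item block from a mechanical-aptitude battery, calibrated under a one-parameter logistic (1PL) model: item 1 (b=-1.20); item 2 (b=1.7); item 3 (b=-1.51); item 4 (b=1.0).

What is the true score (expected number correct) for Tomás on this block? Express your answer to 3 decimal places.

3.453

P(θ) = 1 / (1 + exp(−(θ − b)))
P_1 = 1/(1+e^{-3.6700}) = 0.9752
P_2 = 1/(1+e^{-0.7700}) = 0.6835
P_3 = 1/(1+e^{-3.9800}) = 0.9817
P_4 = 1/(1+e^{-1.4700}) = 0.8131
E[score] = 0.9752 + 0.6835 + 0.9817 + 0.8131 = 3.4534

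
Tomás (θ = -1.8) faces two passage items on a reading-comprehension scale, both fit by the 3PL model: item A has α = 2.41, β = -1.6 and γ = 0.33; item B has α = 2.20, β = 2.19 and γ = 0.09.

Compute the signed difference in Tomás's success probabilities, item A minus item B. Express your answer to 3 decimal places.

P(θ) = γ + (1 − γ) · 1 / (1 + exp(−α(θ − β)))
P_A = 0.5858
P_B = 0.0901
P_A − P_B = 0.4957

0.496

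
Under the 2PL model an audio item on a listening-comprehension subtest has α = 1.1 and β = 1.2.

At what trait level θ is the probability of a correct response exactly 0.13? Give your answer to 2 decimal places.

-0.53

P(θ) = 1 / (1 + exp(−α(θ − β)))
logit = ln(0.1300/0.8700) = -1.9010
θ = β + logit/(α) = 1.2 + (-1.9010)/1.1000 = -0.5281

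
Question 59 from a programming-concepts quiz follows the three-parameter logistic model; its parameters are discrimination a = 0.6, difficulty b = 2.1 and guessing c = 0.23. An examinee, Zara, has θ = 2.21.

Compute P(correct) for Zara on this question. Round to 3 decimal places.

0.628

P(θ) = c + (1 − c) · 1 / (1 + exp(−a(θ − b)))
Exponent: 0.6 × (2.21 − 2.1) = 0.0660
1/(1 + e^{-0.0660}) = 0.5165
P = 0.23 + 0.77 × 0.5165 = 0.6277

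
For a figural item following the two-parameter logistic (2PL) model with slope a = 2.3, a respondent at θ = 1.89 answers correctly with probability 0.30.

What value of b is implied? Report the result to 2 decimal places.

2.26

P(θ) = 1 / (1 + exp(−a(θ − b)))
logit(0.30) = ln(0.30/0.70) = -0.8473
b = θ − logit/(a) = 1.89 − (-0.8473)/2.3000 = 2.2584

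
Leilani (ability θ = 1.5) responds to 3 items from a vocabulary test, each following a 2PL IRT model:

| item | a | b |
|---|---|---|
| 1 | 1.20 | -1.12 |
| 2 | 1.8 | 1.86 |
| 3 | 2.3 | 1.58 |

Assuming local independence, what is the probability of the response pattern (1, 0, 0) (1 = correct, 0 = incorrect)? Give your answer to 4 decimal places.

P(θ) = 1 / (1 + exp(−a(θ − b)))
P_1 = 1/(1+e^{-3.1440}) = 0.9587
P_2 = 1/(1+e^{0.6480}) = 0.3434
P_3 = 1/(1+e^{0.1840}) = 0.4541
L = P_1 × (1−P_2) × (1−P_3) = 0.9587 × 0.6566 × 0.5459 = 0.34358

0.3436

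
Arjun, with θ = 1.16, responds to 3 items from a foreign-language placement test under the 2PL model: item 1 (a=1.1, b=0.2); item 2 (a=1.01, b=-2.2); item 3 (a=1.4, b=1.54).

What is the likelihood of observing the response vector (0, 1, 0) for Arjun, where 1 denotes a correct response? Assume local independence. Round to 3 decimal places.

P(θ) = 1 / (1 + exp(−a(θ − b)))
P_1 = 1/(1+e^{-1.0560}) = 0.7419
P_2 = 1/(1+e^{-3.3936}) = 0.9675
P_3 = 1/(1+e^{0.5320}) = 0.3701
L = (1−P_1) × P_2 × (1−P_3) = 0.2581 × 0.9675 × 0.6299 = 0.15729

0.157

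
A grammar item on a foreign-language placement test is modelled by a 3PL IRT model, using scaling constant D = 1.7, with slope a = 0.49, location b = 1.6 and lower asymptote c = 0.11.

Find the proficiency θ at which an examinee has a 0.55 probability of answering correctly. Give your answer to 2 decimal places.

P(θ) = c + (1 − c) · 1 / (1 + exp(−D·a(θ − b)))
Remove guessing floor: (0.55 − 0.11)/(1 − 0.11) = 0.4944
logit = ln(0.4944/0.5056) = -0.0225
θ = b + logit/(1.7·a) = 1.6 + (-0.0225)/0.8330 = 1.5730

1.57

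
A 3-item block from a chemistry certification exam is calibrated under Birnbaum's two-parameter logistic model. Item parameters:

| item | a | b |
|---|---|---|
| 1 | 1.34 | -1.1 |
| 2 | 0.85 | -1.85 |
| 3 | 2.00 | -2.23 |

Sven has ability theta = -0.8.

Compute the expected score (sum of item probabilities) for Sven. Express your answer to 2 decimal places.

2.25

P(theta) = 1 / (1 + exp(−a(theta − b)))
P_1 = 1/(1+e^{-0.4020}) = 0.5992
P_2 = 1/(1+e^{-0.8925}) = 0.7094
P_3 = 1/(1+e^{-2.8600}) = 0.9458
E[score] = 0.5992 + 0.7094 + 0.9458 = 2.2544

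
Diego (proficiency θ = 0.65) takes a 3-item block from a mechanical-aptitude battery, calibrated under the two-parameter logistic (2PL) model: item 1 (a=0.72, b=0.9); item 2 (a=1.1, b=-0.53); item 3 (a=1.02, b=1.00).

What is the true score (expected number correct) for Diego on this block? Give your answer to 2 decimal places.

1.65

P(θ) = 1 / (1 + exp(−a(θ − b)))
P_1 = 1/(1+e^{0.1800}) = 0.4551
P_2 = 1/(1+e^{-1.2980}) = 0.7855
P_3 = 1/(1+e^{0.3570}) = 0.4117
E[score] = 0.4551 + 0.7855 + 0.4117 = 1.6523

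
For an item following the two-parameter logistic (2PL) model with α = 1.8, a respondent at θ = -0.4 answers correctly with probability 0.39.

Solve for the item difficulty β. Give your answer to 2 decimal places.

-0.15

P(θ) = 1 / (1 + exp(−α(θ − β)))
logit(0.39) = ln(0.39/0.61) = -0.4473
β = θ − logit/(α) = -0.4 − (-0.4473)/1.8000 = -0.1515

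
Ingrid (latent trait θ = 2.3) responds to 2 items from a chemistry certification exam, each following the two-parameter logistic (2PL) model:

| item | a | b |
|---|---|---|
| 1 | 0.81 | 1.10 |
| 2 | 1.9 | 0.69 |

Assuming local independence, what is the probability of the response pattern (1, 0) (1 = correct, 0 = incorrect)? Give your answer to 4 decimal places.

P(θ) = 1 / (1 + exp(−a(θ − b)))
P_1 = 1/(1+e^{-0.9720}) = 0.7255
P_2 = 1/(1+e^{-3.0590}) = 0.9552
L = P_1 × (1−P_2) = 0.7255 × 0.0448 = 0.03253

0.0325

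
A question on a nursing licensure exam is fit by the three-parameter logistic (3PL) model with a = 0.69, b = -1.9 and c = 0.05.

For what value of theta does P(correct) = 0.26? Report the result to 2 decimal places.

-3.73

P(theta) = c + (1 − c) · 1 / (1 + exp(−a(theta − b)))
Remove guessing floor: (0.26 − 0.05)/(1 − 0.05) = 0.2211
logit = ln(0.2211/0.7789) = -1.2595
theta = b + logit/(a) = -1.9 + (-1.2595)/0.6900 = -3.7254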